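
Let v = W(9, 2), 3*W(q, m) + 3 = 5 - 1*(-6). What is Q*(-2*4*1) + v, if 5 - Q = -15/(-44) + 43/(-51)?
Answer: -23198/561 ≈ -41.351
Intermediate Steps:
W(q, m) = 8/3 (W(q, m) = -1 + (5 - 1*(-6))/3 = -1 + (5 + 6)/3 = -1 + (⅓)*11 = -1 + 11/3 = 8/3)
Q = 12347/2244 (Q = 5 - (-15/(-44) + 43/(-51)) = 5 - (-15*(-1/44) + 43*(-1/51)) = 5 - (15/44 - 43/51) = 5 - 1*(-1127/2244) = 5 + 1127/2244 = 12347/2244 ≈ 5.5022)
v = 8/3 ≈ 2.6667
Q*(-2*4*1) + v = 12347*(-2*4*1)/2244 + 8/3 = 12347*(-8*1)/2244 + 8/3 = (12347/2244)*(-8) + 8/3 = -24694/561 + 8/3 = -23198/561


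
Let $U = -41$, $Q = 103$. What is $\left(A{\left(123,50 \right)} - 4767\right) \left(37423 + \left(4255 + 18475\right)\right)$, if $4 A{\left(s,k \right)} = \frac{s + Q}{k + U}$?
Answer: $- \frac{1718230343}{6} \approx -2.8637 \cdot 10^{8}$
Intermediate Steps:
$A{\left(s,k \right)} = \frac{103 + s}{4 \left(-41 + k\right)}$ ($A{\left(s,k \right)} = \frac{\left(s + 103\right) \frac{1}{k - 41}}{4} = \frac{\left(103 + s\right) \frac{1}{-41 + k}}{4} = \frac{\frac{1}{-41 + k} \left(103 + s\right)}{4} = \frac{103 + s}{4 \left(-41 + k\right)}$)
$\left(A{\left(123,50 \right)} - 4767\right) \left(37423 + \left(4255 + 18475\right)\right) = \left(\frac{103 + 123}{4 \left(-41 + 50\right)} - 4767\right) \left(37423 + \left(4255 + 18475\right)\right) = \left(\frac{1}{4} \cdot \frac{1}{9} \cdot 226 - 4767\right) \left(37423 + 22730\right) = \left(\frac{1}{4} \cdot \frac{1}{9} \cdot 226 - 4767\right) 60153 = \left(\frac{113}{18} - 4767\right) 60153 = \left(- \frac{85693}{18}\right) 60153 = - \frac{1718230343}{6}$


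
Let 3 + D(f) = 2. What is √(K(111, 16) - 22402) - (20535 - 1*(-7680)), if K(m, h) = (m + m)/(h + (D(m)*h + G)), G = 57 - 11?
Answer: -28215 + I*√11848105/23 ≈ -28215.0 + 149.66*I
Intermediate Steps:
D(f) = -1 (D(f) = -3 + 2 = -1)
G = 46
K(m, h) = m/23 (K(m, h) = (m + m)/(h + (-h + 46)) = (2*m)/(h + (46 - h)) = (2*m)/46 = (2*m)*(1/46) = m/23)
√(K(111, 16) - 22402) - (20535 - 1*(-7680)) = √((1/23)*111 - 22402) - (20535 - 1*(-7680)) = √(111/23 - 22402) - (20535 + 7680) = √(-515135/23) - 1*28215 = I*√11848105/23 - 28215 = -28215 + I*√11848105/23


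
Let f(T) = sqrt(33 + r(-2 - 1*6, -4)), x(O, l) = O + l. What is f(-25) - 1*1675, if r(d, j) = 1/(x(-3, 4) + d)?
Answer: -1675 + sqrt(1610)/7 ≈ -1669.3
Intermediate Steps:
r(d, j) = 1/(1 + d) (r(d, j) = 1/((-3 + 4) + d) = 1/(1 + d))
f(T) = sqrt(1610)/7 (f(T) = sqrt(33 + 1/(1 + (-2 - 1*6))) = sqrt(33 + 1/(1 + (-2 - 6))) = sqrt(33 + 1/(1 - 8)) = sqrt(33 + 1/(-7)) = sqrt(33 - 1/7) = sqrt(230/7) = sqrt(1610)/7)
f(-25) - 1*1675 = sqrt(1610)/7 - 1*1675 = sqrt(1610)/7 - 1675 = -1675 + sqrt(1610)/7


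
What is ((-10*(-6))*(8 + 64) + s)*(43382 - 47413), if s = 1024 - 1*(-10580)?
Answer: -64189644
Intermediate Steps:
s = 11604 (s = 1024 + 10580 = 11604)
((-10*(-6))*(8 + 64) + s)*(43382 - 47413) = ((-10*(-6))*(8 + 64) + 11604)*(43382 - 47413) = (60*72 + 11604)*(-4031) = (4320 + 11604)*(-4031) = 15924*(-4031) = -64189644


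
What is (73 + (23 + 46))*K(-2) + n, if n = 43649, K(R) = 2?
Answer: 43933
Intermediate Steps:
(73 + (23 + 46))*K(-2) + n = (73 + (23 + 46))*2 + 43649 = (73 + 69)*2 + 43649 = 142*2 + 43649 = 284 + 43649 = 43933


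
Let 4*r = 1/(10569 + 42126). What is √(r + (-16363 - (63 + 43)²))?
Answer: I*√34060392317245/35130 ≈ 166.13*I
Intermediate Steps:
r = 1/210780 (r = 1/(4*(10569 + 42126)) = (¼)/52695 = (¼)*(1/52695) = 1/210780 ≈ 4.7443e-6)
√(r + (-16363 - (63 + 43)²)) = √(1/210780 + (-16363 - (63 + 43)²)) = √(1/210780 + (-16363 - 1*106²)) = √(1/210780 + (-16363 - 1*11236)) = √(1/210780 + (-16363 - 11236)) = √(1/210780 - 27599) = √(-5817317219/210780) = I*√34060392317245/35130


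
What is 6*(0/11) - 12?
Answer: -12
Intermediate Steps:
6*(0/11) - 12 = 6*(0*(1/11)) - 12 = 6*0 - 12 = 0 - 12 = -12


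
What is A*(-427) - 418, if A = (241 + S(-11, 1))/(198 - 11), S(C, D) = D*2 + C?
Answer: -177230/187 ≈ -947.75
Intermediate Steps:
S(C, D) = C + 2*D (S(C, D) = 2*D + C = C + 2*D)
A = 232/187 (A = (241 + (-11 + 2*1))/(198 - 11) = (241 + (-11 + 2))/187 = (241 - 9)*(1/187) = 232*(1/187) = 232/187 ≈ 1.2406)
A*(-427) - 418 = (232/187)*(-427) - 418 = -99064/187 - 418 = -177230/187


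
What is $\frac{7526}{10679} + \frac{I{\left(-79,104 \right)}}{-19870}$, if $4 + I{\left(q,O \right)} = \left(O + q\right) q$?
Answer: $\frac{170675361}{212191730} \approx 0.80435$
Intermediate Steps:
$I{\left(q,O \right)} = -4 + q \left(O + q\right)$ ($I{\left(q,O \right)} = -4 + \left(O + q\right) q = -4 + q \left(O + q\right)$)
$\frac{7526}{10679} + \frac{I{\left(-79,104 \right)}}{-19870} = \frac{7526}{10679} + \frac{-4 + \left(-79\right)^{2} + 104 \left(-79\right)}{-19870} = 7526 \cdot \frac{1}{10679} + \left(-4 + 6241 - 8216\right) \left(- \frac{1}{19870}\right) = \frac{7526}{10679} - - \frac{1979}{19870} = \frac{7526}{10679} + \frac{1979}{19870} = \frac{170675361}{212191730}$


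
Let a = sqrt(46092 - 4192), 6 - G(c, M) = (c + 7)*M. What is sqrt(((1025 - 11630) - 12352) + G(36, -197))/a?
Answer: 2*I*sqrt(379195)/2095 ≈ 0.58786*I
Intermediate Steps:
G(c, M) = 6 - M*(7 + c) (G(c, M) = 6 - (c + 7)*M = 6 - (7 + c)*M = 6 - M*(7 + c))
a = 10*sqrt(419) (a = sqrt(41900) = 10*sqrt(419) ≈ 204.69)
sqrt(((1025 - 11630) - 12352) + G(36, -197))/a = sqrt(((1025 - 11630) - 12352) + (6 - 7*(-197) - 1*(-197)*36))/((10*sqrt(419))) = sqrt((-10605 - 12352) + (6 + 1379 + 7092))*(sqrt(419)/4190) = sqrt(-22957 + 8477)*(sqrt(419)/4190) = sqrt(-14480)*(sqrt(419)/4190) = (4*I*sqrt(905))*(sqrt(419)/4190) = 2*I*sqrt(379195)/2095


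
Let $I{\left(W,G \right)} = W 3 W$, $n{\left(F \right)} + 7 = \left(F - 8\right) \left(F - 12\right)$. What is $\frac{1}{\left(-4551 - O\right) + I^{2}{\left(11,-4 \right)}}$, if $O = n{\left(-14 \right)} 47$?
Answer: $\frac{1}{100663} \approx 9.9341 \cdot 10^{-6}$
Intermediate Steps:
$n{\left(F \right)} = -7 + \left(-12 + F\right) \left(-8 + F\right)$ ($n{\left(F \right)} = -7 + \left(F - 8\right) \left(F - 12\right) = -7 + \left(-8 + F\right) \left(-12 + F\right) = -7 + \left(-12 + F\right) \left(-8 + F\right)$)
$O = 26555$ ($O = \left(89 + \left(-14\right)^{2} - -280\right) 47 = \left(89 + 196 + 280\right) 47 = 565 \cdot 47 = 26555$)
$I{\left(W,G \right)} = 3 W^{2}$ ($I{\left(W,G \right)} = 3 W W = 3 W^{2}$)
$\frac{1}{\left(-4551 - O\right) + I^{2}{\left(11,-4 \right)}} = \frac{1}{\left(-4551 - 26555\right) + \left(3 \cdot 11^{2}\right)^{2}} = \frac{1}{\left(-4551 - 26555\right) + \left(3 \cdot 121\right)^{2}} = \frac{1}{-31106 + 363^{2}} = \frac{1}{-31106 + 131769} = \frac{1}{100663}$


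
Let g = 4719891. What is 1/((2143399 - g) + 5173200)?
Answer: 1/2596708 ≈ 3.8510e-7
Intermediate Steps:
1/((2143399 - g) + 5173200) = 1/((2143399 - 1*4719891) + 5173200) = 1/((2143399 - 4719891) + 5173200) = 1/(-2576492 + 5173200) = 1/2596708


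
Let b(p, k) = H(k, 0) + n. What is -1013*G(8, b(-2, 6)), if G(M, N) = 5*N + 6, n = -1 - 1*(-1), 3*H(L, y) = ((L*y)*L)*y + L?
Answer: -16208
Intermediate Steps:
H(L, y) = L/3 + L²*y²/3 (H(L, y) = (((L*y)*L)*y + L)/3 = ((y*L²)*y + L)/3 = (L²*y² + L)/3 = (L + L²*y²)/3 = L/3 + L²*y²/3)
n = 0 (n = -1 + 1 = 0)
b(p, k) = k/3 (b(p, k) = k*(1 + k*0²)/3 + 0 = k*(1 + k*0)/3 + 0 = k*(1 + 0)/3 + 0 = (⅓)*k*1 + 0 = k/3 + 0 = k/3)
G(M, N) = 6 + 5*N
-1013*G(8, b(-2, 6)) = -1013*(6 + 5*((⅓)*6)) = -1013*(6 + 5*2) = -1013*(6 + 10) = -1013*16 = -16208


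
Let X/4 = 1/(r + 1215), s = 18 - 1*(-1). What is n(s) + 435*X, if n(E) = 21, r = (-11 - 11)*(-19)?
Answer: 36033/1633 ≈ 22.066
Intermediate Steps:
r = 418 (r = -22*(-19) = 418)
s = 19 (s = 18 + 1 = 19)
X = 4/1633 (X = 4/(418 + 1215) = 4/1633 ≈ 0.0024495)
n(s) + 435*X = 21 + 435*(4/1633) = 21 + 1740/1633 = 36033/1633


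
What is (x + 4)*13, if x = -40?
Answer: -468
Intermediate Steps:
(x + 4)*13 = (-40 + 4)*13 = -36*13 = -468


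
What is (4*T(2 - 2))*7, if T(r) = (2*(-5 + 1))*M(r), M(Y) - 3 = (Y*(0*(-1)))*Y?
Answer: -672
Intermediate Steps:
M(Y) = 3 (M(Y) = 3 + (Y*(0*(-1)))*Y = 3 + (Y*0)*Y = 3 + 0*Y = 3 + 0 = 3)
T(r) = -24 (T(r) = (2*(-5 + 1))*3 = (2*(-4))*3 = -8*3 = -24)
(4*T(2 - 2))*7 = (4*(-24))*7 = -96*7 = -672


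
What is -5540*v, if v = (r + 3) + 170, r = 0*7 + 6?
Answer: -991660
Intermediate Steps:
r = 6 (r = 0 + 6 = 6)
v = 179 (v = (6 + 3) + 170 = 9 + 170 = 179)
-5540*v = -5540*179 = -1*991660 = -991660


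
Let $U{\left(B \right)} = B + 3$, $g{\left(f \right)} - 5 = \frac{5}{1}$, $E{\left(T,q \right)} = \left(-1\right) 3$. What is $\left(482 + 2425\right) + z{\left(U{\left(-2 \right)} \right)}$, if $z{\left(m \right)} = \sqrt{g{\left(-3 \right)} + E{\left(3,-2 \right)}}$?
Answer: $2907 + \sqrt{7} \approx 2909.6$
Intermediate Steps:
$E{\left(T,q \right)} = -3$
$g{\left(f \right)} = 10$ ($g{\left(f \right)} = 5 + \frac{5}{1} = 5 + 5 \cdot 1 = 5 + 5 = 10$)
$U{\left(B \right)} = 3 + B$
$z{\left(m \right)} = \sqrt{7}$ ($z{\left(m \right)} = \sqrt{10 - 3} = \sqrt{7}$)
$\left(482 + 2425\right) + z{\left(U{\left(-2 \right)} \right)} = \left(482 + 2425\right) + \sqrt{7} = 2907 + \sqrt{7}$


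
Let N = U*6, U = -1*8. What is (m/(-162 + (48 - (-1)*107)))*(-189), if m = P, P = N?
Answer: -1296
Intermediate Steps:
U = -8
N = -48 (N = -8*6 = -48)
P = -48
m = -48
(m/(-162 + (48 - (-1)*107)))*(-189) = -48/(-162 + (48 - (-1)*107))*(-189) = -48/(-162 + (48 - 1*(-107)))*(-189) = -48/(-162 + (48 + 107))*(-189) = -48/(-162 + 155)*(-189) = -48/(-7)*(-189) = -48*(-1/7)*(-189) = (48/7)*(-189) = -1296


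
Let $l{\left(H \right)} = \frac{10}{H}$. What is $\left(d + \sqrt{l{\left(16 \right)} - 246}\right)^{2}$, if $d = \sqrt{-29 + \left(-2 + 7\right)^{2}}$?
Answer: $- \frac{1995}{8} - \sqrt{3926} \approx -312.03$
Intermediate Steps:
$d = 2 i$ ($d = \sqrt{-29 + 5^{2}} = \sqrt{-29 + 25} = \sqrt{-4} = 2 i \approx 2.0 i$)
$\left(d + \sqrt{l{\left(16 \right)} - 246}\right)^{2} = \left(2 i + \sqrt{\frac{10}{16} - 246}\right)^{2} = \left(2 i + \sqrt{10 \cdot \frac{1}{16} - 246}\right)^{2} = \left(2 i + \sqrt{\frac{5}{8} - 246}\right)^{2} = \left(2 i + \sqrt{- \frac{1963}{8}}\right)^{2} = \left(2 i + \frac{i \sqrt{3926}}{4}\right)^{2}$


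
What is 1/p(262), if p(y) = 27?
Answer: 1/27 ≈ 0.037037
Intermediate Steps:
1/p(262) = 1/27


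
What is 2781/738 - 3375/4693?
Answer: 1173387/384826 ≈ 3.0491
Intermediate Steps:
2781/738 - 3375/4693 = 2781*(1/738) - 3375*1/4693 = 309/82 - 3375/4693 = 1173387/384826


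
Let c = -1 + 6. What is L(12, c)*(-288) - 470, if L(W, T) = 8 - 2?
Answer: -2198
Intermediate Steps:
c = 5
L(W, T) = 6
L(12, c)*(-288) - 470 = 6*(-288) - 470 = -1728 - 470 = -2198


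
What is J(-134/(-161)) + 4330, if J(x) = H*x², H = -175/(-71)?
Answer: 1138862190/262913 ≈ 4331.7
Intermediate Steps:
H = 175/71 (H = -175*(-1/71) = 175/71 ≈ 2.4648)
J(x) = 175*x²/71
J(-134/(-161)) + 4330 = 175*(-134/(-161))²/71 + 4330 = 175*(-134*(-1/161))²/71 + 4330 = 175*(134/161)²/71 + 4330 = (175/71)*(17956/25921) + 4330 = 448900/262913 + 4330 = 1138862190/262913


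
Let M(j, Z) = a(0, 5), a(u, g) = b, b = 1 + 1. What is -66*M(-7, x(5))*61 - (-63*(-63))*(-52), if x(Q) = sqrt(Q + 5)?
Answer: 198336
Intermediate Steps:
b = 2
a(u, g) = 2
x(Q) = sqrt(5 + Q)
M(j, Z) = 2
-66*M(-7, x(5))*61 - (-63*(-63))*(-52) = -66*2*61 - (-63*(-63))*(-52) = -132*61 - 3969*(-52) = -8052 - 1*(-206388) = -8052 + 206388 = 198336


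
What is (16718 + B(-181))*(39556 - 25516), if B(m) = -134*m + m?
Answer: 572705640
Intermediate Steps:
B(m) = -133*m
(16718 + B(-181))*(39556 - 25516) = (16718 - 133*(-181))*(39556 - 25516) = (16718 + 24073)*14040 = 40791*14040 = 572705640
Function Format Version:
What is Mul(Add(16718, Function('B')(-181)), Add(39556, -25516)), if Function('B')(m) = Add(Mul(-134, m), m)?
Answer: 572705640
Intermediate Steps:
Function('B')(m) = Mul(-133, m)
Mul(Add(16718, Function('B')(-181)), Add(39556, -25516)) = Mul(Add(16718, Mul(-133, -181)), Add(39556, -25516)) = Mul(Add(16718, 24073), 14040) = Mul(40791, 14040) = 572705640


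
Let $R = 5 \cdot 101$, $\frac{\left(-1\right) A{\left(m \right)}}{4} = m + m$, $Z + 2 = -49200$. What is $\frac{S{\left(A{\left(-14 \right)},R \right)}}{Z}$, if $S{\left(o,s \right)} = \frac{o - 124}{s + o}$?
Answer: $\frac{6}{15178817} \approx 3.9529 \cdot 10^{-7}$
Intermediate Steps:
$Z = -49202$ ($Z = -2 - 49200 = -49202$)
$A{\left(m \right)} = - 8 m$ ($A{\left(m \right)} = - 4 \left(m + m\right) = - 4 \cdot 2 m = - 8 m$)
$R = 505$
$S{\left(o,s \right)} = \frac{-124 + o}{o + s}$
$\frac{S{\left(A{\left(-14 \right)},R \right)}}{Z} = \frac{\frac{1}{\left(-8\right) \left(-14\right) + 505} \left(-124 - -112\right)}{-49202} = \frac{-124 + 112}{112 + 505} \left(- \frac{1}{49202}\right) = \frac{1}{617} \left(-12\right) \left(- \frac{1}{49202}\right) = \left(- \frac{12}{617}\right) \left(- \frac{1}{49202}\right) = \frac{6}{15178817}$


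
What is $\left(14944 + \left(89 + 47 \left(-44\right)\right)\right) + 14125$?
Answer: $27090$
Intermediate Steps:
$\left(14944 + \left(89 + 47 \left(-44\right)\right)\right) + 14125 = \left(14944 + \left(89 - 2068\right)\right) + 14125 = \left(14944 - 1979\right) + 14125 = 12965 + 14125 = 27090$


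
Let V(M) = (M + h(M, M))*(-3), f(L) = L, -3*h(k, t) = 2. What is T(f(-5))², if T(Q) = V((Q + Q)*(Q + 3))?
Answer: 3364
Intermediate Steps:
h(k, t) = -⅔ (h(k, t) = -⅓*2 = -⅔)
V(M) = 2 - 3*M (V(M) = (M - ⅔)*(-3) = (-⅔ + M)*(-3) = 2 - 3*M)
T(Q) = 2 - 6*Q*(3 + Q) (T(Q) = 2 - 3*(Q + Q)*(Q + 3) = 2 - 3*2*Q*(3 + Q) = 2 - 6*Q*(3 + Q))
T(f(-5))² = (2 - 6*(-5)*(3 - 5))² = (2 - 6*(-5)*(-2))² = (2 - 60)² = (-58)² = 3364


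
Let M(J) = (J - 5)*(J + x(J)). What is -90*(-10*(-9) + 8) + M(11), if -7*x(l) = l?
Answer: -61344/7 ≈ -8763.4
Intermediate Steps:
x(l) = -l/7
M(J) = 6*J*(-5 + J)/7 (M(J) = (J - 5)*(J - J/7) = (-5 + J)*(6*J/7) = 6*J*(-5 + J)/7)
-90*(-10*(-9) + 8) + M(11) = -90*(-10*(-9) + 8) + (6/7)*11*(-5 + 11) = -90*(90 + 8) + (6/7)*11*6 = -90*98 + 396/7 = -8820 + 396/7 = -61344/7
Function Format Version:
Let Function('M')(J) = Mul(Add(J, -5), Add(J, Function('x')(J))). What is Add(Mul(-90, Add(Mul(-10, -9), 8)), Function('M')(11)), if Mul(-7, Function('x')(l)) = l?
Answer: Rational(-61344, 7) ≈ -8763.4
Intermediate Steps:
Function('x')(l) = Mul(Rational(-1, 7), l)
Function('M')(J) = Mul(Rational(6, 7), J, Add(-5, J)) (Function('M')(J) = Mul(Add(J, -5), Add(J, Mul(Rational(-1, 7), J))) = Mul(Add(-5, J), Mul(Rational(6, 7), J)) = Mul(Rational(6, 7), J, Add(-5, J)))
Add(Mul(-90, Add(Mul(-10, -9), 8)), Function('M')(11)) = Add(Mul(-90, Add(Mul(-10, -9), 8)), Mul(Rational(6, 7), 11, Add(-5, 11))) = Add(Mul(-90, Add(90, 8)), Mul(Rational(6, 7), 11, 6)) = Add(Mul(-90, 98), Rational(396, 7)) = Add(-8820, Rational(396, 7)) = Rational(-61344, 7)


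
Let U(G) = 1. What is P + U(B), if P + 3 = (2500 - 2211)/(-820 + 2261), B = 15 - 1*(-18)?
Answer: -2593/1441 ≈ -1.7994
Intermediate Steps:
B = 33 (B = 15 + 18 = 33)
P = -4034/1441 (P = -3 + (2500 - 2211)/(-820 + 2261) = -3 + 289/1441 = -4034/1441 ≈ -2.7994)
P + U(B) = -4034/1441 + 1 = -2593/1441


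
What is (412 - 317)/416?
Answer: 95/416 ≈ 0.22837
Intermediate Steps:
(412 - 317)/416 = 95*(1/416) = 95/416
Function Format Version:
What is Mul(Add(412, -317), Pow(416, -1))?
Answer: Rational(95, 416) ≈ 0.22837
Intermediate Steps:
Mul(Add(412, -317), Pow(416, -1)) = Mul(95, Rational(1, 416)) = Rational(95, 416)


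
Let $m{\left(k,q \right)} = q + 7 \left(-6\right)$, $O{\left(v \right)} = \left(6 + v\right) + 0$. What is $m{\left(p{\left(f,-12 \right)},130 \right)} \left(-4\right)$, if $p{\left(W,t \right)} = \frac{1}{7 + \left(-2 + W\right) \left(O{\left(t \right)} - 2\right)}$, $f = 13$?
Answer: $-352$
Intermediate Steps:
$O{\left(v \right)} = 6 + v$
$p{\left(W,t \right)} = \frac{1}{7 + \left(-2 + W\right) \left(4 + t\right)}$ ($p{\left(W,t \right)} = \frac{1}{7 + \left(-2 + W\right) \left(\left(6 + t\right) - 2\right)} = \frac{1}{7 + \left(-2 + W\right) \left(4 + t\right)}$)
$m{\left(k,q \right)} = -42 + q$ ($m{\left(k,q \right)} = q - 42 = -42 + q$)
$m{\left(p{\left(f,-12 \right)},130 \right)} \left(-4\right) = \left(-42 + 130\right) \left(-4\right) = 88 \left(-4\right) = -352$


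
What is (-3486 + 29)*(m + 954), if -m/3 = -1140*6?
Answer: -74235618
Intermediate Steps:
m = 20520 (m = -(-3420)*6 = -3*(-6840) = 20520)
(-3486 + 29)*(m + 954) = (-3486 + 29)*(20520 + 954) = -3457*21474 = -74235618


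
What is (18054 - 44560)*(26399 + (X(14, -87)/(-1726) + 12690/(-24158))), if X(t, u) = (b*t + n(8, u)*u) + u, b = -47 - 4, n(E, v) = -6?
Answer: -155192098700483/221791 ≈ -6.9972e+8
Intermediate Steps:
b = -51
X(t, u) = -51*t - 5*u (X(t, u) = (-51*t - 6*u) + u = -51*t - 5*u)
(18054 - 44560)*(26399 + (X(14, -87)/(-1726) + 12690/(-24158))) = (18054 - 44560)*(26399 + ((-51*14 - 5*(-87))/(-1726) + 12690/(-24158))) = -26506*(26399 + ((-714 + 435)*(-1/1726) + 12690*(-1/24158))) = -26506*(26399 + (-279*(-1/1726) - 135/257)) = -26506*(26399 + (279/1726 - 135/257)) = -26506*(26399 - 161307/443582) = -26506*11709959911/443582 = -155192098700483/221791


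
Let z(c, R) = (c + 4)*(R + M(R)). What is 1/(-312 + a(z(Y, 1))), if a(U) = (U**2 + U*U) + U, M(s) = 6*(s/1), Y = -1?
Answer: 1/591 ≈ 0.0016920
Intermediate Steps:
M(s) = 6*s (M(s) = 6*(s*1) = 6*s)
z(c, R) = 7*R*(4 + c) (z(c, R) = (c + 4)*(R + 6*R) = (4 + c)*(7*R) = 7*R*(4 + c))
a(U) = U + 2*U**2 (a(U) = (U**2 + U**2) + U = 2*U**2 + U = U + 2*U**2)
1/(-312 + a(z(Y, 1))) = 1/(-312 + (7*1*(4 - 1))*(1 + 2*(7*1*(4 - 1)))) = 1/(-312 + (7*1*3)*(1 + 2*(7*1*3))) = 1/(-312 + 21*(1 + 2*21)) = 1/(-312 + 21*(1 + 42)) = 1/(-312 + 21*43) = 1/(-312 + 903) = 1/591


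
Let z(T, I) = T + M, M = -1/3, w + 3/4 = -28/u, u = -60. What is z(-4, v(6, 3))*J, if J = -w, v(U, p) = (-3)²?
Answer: -221/180 ≈ -1.2278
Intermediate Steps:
v(U, p) = 9
w = -17/60 (w = -¾ - 28/(-60) = -¾ - 28*(-1/60) = -¾ + 7/15 = -17/60 ≈ -0.28333)
M = -⅓ (M = -1*⅓ = -⅓ ≈ -0.33333)
z(T, I) = -⅓ + T (z(T, I) = T - ⅓ = -⅓ + T)
J = 17/60 (J = -1*(-17/60) = 17/60 ≈ 0.28333)
z(-4, v(6, 3))*J = (-⅓ - 4)*(17/60) = -13/3*17/60 = -221/180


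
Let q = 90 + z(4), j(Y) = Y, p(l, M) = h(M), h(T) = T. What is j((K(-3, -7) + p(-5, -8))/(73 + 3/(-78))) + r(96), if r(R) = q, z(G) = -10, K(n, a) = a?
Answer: 151370/1897 ≈ 79.794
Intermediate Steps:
p(l, M) = M
q = 80 (q = 90 - 10 = 80)
r(R) = 80
j((K(-3, -7) + p(-5, -8))/(73 + 3/(-78))) + r(96) = (-7 - 8)/(73 + 3/(-78)) + 80 = -15/(73 + 3*(-1/78)) + 80 = -15/(73 - 1/26) + 80 = -15/1897/26 + 80 = -15*26/1897 + 80 = -390/1897 + 80 = 151370/1897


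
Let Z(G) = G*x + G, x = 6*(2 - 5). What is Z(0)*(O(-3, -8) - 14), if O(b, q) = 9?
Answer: 0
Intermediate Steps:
x = -18 (x = 6*(-3) = -18)
Z(G) = -17*G (Z(G) = G*(-18) + G = -18*G + G = -17*G)
Z(0)*(O(-3, -8) - 14) = (-17*0)*(9 - 14) = 0*(-5) = 0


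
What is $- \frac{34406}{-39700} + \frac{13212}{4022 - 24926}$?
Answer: $\frac{2028194}{8644675} \approx 0.23462$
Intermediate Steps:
$- \frac{34406}{-39700} + \frac{13212}{4022 - 24926} = \left(-34406\right) \left(- \frac{1}{39700}\right) + \frac{13212}{4022 - 24926} = \frac{17203}{19850} + \frac{13212}{-20904} = \frac{17203}{19850} + 13212 \left(- \frac{1}{20904}\right) = \frac{17203}{19850} - \frac{1101}{1742} = \frac{2028194}{8644675}$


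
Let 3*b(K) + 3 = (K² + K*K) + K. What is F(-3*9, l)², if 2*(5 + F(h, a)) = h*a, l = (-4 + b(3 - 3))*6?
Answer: 160000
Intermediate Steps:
b(K) = -1 + K/3 + 2*K²/3 (b(K) = -1 + ((K² + K*K) + K)/3 = -1 + ((K² + K²) + K)/3 = -1 + (2*K² + K)/3 = -1 + (K + 2*K²)/3 = -1 + (K/3 + 2*K²/3) = -1 + K/3 + 2*K²/3)
l = -30 (l = (-4 + (-1 + (3 - 3)/3 + 2*(3 - 3)²/3))*6 = (-4 + (-1 + (⅓)*0 + (⅔)*0²))*6 = (-4 + (-1 + 0 + (⅔)*0))*6 = (-4 + (-1 + 0 + 0))*6 = (-4 - 1)*6 = -5*6 = -30)
F(h, a) = -5 + a*h/2 (F(h, a) = -5 + (h*a)/2 = -5 + (a*h)/2 = -5 + a*h/2)
F(-3*9, l)² = (-5 + (½)*(-30)*(-3*9))² = (-5 + (½)*(-30)*(-27))² = (-5 + 405)² = 400² = 160000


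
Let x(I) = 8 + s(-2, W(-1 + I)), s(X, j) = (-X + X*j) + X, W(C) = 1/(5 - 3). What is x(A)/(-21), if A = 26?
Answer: -1/3 ≈ -0.33333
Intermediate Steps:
W(C) = 1/2
s(X, j) = X*j
x(I) = 7 (x(I) = 8 - 2*1/2 = 8 - 1 = 7)
x(A)/(-21) = 7/(-21) = -1/21*7 = -1/3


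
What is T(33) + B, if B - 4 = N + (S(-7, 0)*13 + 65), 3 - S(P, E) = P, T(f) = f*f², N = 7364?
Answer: 43500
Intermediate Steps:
T(f) = f³
S(P, E) = 3 - P
B = 7563 (B = 4 + (7364 + ((3 - 1*(-7))*13 + 65)) = 4 + (7364 + ((3 + 7)*13 + 65)) = 4 + (7364 + (10*13 + 65)) = 4 + (7364 + (130 + 65)) = 4 + (7364 + 195) = 4 + 7559 = 7563)
T(33) + B = 33³ + 7563 = 35937 + 7563 = 43500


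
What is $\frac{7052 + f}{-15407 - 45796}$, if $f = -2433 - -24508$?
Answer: $- \frac{9709}{20401} \approx -0.47591$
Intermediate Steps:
$f = 22075$ ($f = -2433 + 24508 = 22075$)
$\frac{7052 + f}{-15407 - 45796} = \frac{7052 + 22075}{-15407 - 45796} = \frac{29127}{-61203} = 29127 \left(- \frac{1}{61203}\right) = - \frac{9709}{20401}$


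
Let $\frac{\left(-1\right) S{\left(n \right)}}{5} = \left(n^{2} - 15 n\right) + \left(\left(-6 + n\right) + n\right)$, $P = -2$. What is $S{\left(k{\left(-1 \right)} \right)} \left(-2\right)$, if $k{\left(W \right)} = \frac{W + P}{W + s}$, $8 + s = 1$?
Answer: $- \frac{3435}{32} \approx -107.34$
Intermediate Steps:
$s = -7$ ($s = -8 + 1 = -7$)
$k{\left(W \right)} = \frac{-2 + W}{-7 + W}$ ($k{\left(W \right)} = \frac{W - 2}{W - 7} = \frac{-2 + W}{-7 + W}$)
$S{\left(n \right)} = 30 - 5 n^{2} + 65 n$ ($S{\left(n \right)} = - 5 \left(\left(n^{2} - 15 n\right) + \left(\left(-6 + n\right) + n\right)\right) = - 5 \left(\left(n^{2} - 15 n\right) + \left(-6 + 2 n\right)\right) = - 5 \left(-6 + n^{2} - 13 n\right) = 30 - 5 n^{2} + 65 n$)
$S{\left(k{\left(-1 \right)} \right)} \left(-2\right) = \left(30 - 5 \left(\frac{-2 - 1}{-7 - 1}\right)^{2} + 65 \frac{-2 - 1}{-7 - 1}\right) \left(-2\right) = \left(30 - 5 \left(\frac{1}{-8} \left(-3\right)\right)^{2} + 65 \frac{1}{-8} \left(-3\right)\right) \left(-2\right) = \left(30 - 5 \left(\left(- \frac{1}{8}\right) \left(-3\right)\right)^{2} + 65 \left(\left(- \frac{1}{8}\right) \left(-3\right)\right)\right) \left(-2\right) = \left(30 - 5 \left(\frac{3}{8}\right)^{2} + 65 \cdot \frac{3}{8}\right) \left(-2\right) = \left(30 - \frac{45}{64} + \frac{195}{8}\right) \left(-2\right) = \frac{3435}{64} \left(-2\right) = - \frac{3435}{32}$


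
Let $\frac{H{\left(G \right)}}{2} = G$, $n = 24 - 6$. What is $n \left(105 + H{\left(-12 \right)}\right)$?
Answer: $1458$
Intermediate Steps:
$n = 18$ ($n = 24 - 6 = 18$)
$H{\left(G \right)} = 2 G$
$n \left(105 + H{\left(-12 \right)}\right) = 18 \left(105 + 2 \left(-12\right)\right) = 18 \left(105 - 24\right) = 18 \cdot 81 = 1458$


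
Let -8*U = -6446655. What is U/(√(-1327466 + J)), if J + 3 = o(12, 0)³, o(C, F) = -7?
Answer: -2148885*I*√331953/1770416 ≈ -699.32*I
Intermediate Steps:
U = 6446655/8 (U = -⅛*(-6446655) = 6446655/8 ≈ 8.0583e+5)
J = -346 (J = -3 + (-7)³ = -3 - 343 = -346)
U/(√(-1327466 + J)) = 6446655/(8*(√(-1327466 - 346))) = 6446655/(8*(√(-1327812))) = 6446655/(8*((2*I*√331953))) = 6446655*(-I*√331953/663906)/8 = -2148885*I*√331953/1770416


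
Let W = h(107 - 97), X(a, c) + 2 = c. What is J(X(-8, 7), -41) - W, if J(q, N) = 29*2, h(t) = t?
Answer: 48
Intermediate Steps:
X(a, c) = -2 + c
J(q, N) = 58
W = 10 (W = 107 - 97 = 10)
J(X(-8, 7), -41) - W = 58 - 1*10 = 58 - 10 = 48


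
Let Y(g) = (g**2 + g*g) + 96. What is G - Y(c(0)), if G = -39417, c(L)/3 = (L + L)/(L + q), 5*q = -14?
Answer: -39513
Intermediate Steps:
q = -14/5 (q = (1/5)*(-14) = -14/5 ≈ -2.8000)
c(L) = 6*L/(-14/5 + L) (c(L) = 3*((L + L)/(L - 14/5)) = 3*((2*L)/(-14/5 + L)) = 3*(2*L/(-14/5 + L)) = 6*L/(-14/5 + L))
Y(g) = 96 + 2*g**2 (Y(g) = (g**2 + g**2) + 96 = 2*g**2 + 96 = 96 + 2*g**2)
G - Y(c(0)) = -39417 - (96 + 2*(30*0/(-14 + 5*0))**2) = -39417 - (96 + 2*(30*0/(-14 + 0))**2) = -39417 - (96 + 2*(30*0/(-14))**2) = -39417 - (96 + 2*(30*0*(-1/14))**2) = -39417 - (96 + 2*0**2) = -39417 - (96 + 2*0) = -39417 - (96 + 0) = -39417 - 1*96 = -39417 - 96 = -39513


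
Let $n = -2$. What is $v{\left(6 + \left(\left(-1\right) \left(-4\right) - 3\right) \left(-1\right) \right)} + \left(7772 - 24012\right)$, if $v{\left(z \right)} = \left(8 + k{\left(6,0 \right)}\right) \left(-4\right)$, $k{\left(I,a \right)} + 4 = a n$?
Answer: $-16256$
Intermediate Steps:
$k{\left(I,a \right)} = -4 - 2 a$ ($k{\left(I,a \right)} = -4 + a \left(-2\right) = -4 - 2 a$)
$v{\left(z \right)} = -16$ ($v{\left(z \right)} = \left(8 - 4\right) \left(-4\right) = 4 \left(-4\right) = -16$)
$v{\left(6 + \left(\left(-1\right) \left(-4\right) - 3\right) \left(-1\right) \right)} + \left(7772 - 24012\right) = -16 + \left(7772 - 24012\right) = -16 - 16240 = -16256$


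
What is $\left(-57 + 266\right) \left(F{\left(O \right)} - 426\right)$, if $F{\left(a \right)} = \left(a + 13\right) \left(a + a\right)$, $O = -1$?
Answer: $-94050$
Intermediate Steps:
$F{\left(a \right)} = 2 a \left(13 + a\right)$ ($F{\left(a \right)} = \left(13 + a\right) 2 a = 2 a \left(13 + a\right)$)
$\left(-57 + 266\right) \left(F{\left(O \right)} - 426\right) = \left(-57 + 266\right) \left(2 \left(-1\right) \left(13 - 1\right) - 426\right) = 209 \left(2 \left(-1\right) 12 - 426\right) = 209 \left(-24 - 426\right) = 209 \left(-450\right) = -94050$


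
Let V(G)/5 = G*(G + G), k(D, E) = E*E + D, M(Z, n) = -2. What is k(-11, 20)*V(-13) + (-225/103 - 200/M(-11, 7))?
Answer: 67723305/103 ≈ 6.5751e+5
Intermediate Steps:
k(D, E) = D + E**2 (k(D, E) = E**2 + D = D + E**2)
V(G) = 10*G**2 (V(G) = 5*(G*(G + G)) = 5*(G*(2*G)) = 5*(2*G**2) = 10*G**2)
k(-11, 20)*V(-13) + (-225/103 - 200/M(-11, 7)) = (-11 + 20**2)*(10*(-13)**2) + (-225/103 - 200/(-2)) = (-11 + 400)*(10*169) + (-225*1/103 - 200*(-1/2)) = 389*1690 + (-225/103 + 100) = 657410 + 10075/103 = 67723305/103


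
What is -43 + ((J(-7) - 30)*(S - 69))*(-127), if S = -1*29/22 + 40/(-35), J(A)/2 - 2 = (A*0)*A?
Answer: -18172566/77 ≈ -2.3601e+5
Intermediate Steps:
J(A) = 4 (J(A) = 4 + 2*((A*0)*A) = 4 + 2*(0*A) = 4 + 2*0 = 4 + 0 = 4)
S = -379/154 (S = -29*1/22 + 40*(-1/35) = -29/22 - 8/7 = -379/154 ≈ -2.4610)
-43 + ((J(-7) - 30)*(S - 69))*(-127) = -43 + ((4 - 30)*(-379/154 - 69))*(-127) = -43 - 26*(-11005/154)*(-127) = -43 + (143065/77)*(-127) = -43 - 18169255/77 = -18172566/77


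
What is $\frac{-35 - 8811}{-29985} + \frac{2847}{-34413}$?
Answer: $\frac{73016701}{343957935} \approx 0.21228$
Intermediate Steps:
$\frac{-35 - 8811}{-29985} + \frac{2847}{-34413} = \left(-35 - 8811\right) \left(- \frac{1}{29985}\right) + 2847 \left(- \frac{1}{34413}\right) = \left(-8846\right) \left(- \frac{1}{29985}\right) - \frac{949}{11471} = \frac{8846}{29985} - \frac{949}{11471} = \frac{73016701}{343957935}$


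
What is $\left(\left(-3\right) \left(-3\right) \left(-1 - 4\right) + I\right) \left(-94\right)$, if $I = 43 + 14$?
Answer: $-1128$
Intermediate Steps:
$I = 57$
$\left(\left(-3\right) \left(-3\right) \left(-1 - 4\right) + I\right) \left(-94\right) = \left(\left(-3\right) \left(-3\right) \left(-1 - 4\right) + 57\right) \left(-94\right) = \left(9 \left(-5\right) + 57\right) \left(-94\right) = \left(-45 + 57\right) \left(-94\right) = 12 \left(-94\right) = -1128$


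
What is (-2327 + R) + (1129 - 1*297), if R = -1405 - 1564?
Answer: -4464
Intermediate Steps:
R = -2969
(-2327 + R) + (1129 - 1*297) = (-2327 - 2969) + (1129 - 1*297) = -5296 + (1129 - 297) = -5296 + 832 = -4464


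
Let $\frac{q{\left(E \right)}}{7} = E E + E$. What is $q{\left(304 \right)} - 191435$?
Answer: $457605$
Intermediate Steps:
$q{\left(E \right)} = 7 E + 7 E^{2}$ ($q{\left(E \right)} = 7 \left(E E + E\right) = 7 \left(E^{2} + E\right) = 7 \left(E + E^{2}\right) = 7 E + 7 E^{2}$)
$q{\left(304 \right)} - 191435 = 7 \cdot 304 \left(1 + 304\right) - 191435 = 7 \cdot 304 \cdot 305 - 191435 = 649040 - 191435 = 457605$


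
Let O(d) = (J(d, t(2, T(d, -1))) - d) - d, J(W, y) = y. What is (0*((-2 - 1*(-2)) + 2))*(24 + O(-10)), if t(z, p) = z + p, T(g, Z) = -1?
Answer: 0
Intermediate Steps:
t(z, p) = p + z
O(d) = 1 - 2*d (O(d) = ((-1 + 2) - d) - d = (1 - d) - d = 1 - 2*d)
(0*((-2 - 1*(-2)) + 2))*(24 + O(-10)) = (0*((-2 - 1*(-2)) + 2))*(24 + (1 - 2*(-10))) = (0*((-2 + 2) + 2))*(24 + (1 + 20)) = (0*(0 + 2))*(24 + 21) = (0*2)*45 = 0*45 = 0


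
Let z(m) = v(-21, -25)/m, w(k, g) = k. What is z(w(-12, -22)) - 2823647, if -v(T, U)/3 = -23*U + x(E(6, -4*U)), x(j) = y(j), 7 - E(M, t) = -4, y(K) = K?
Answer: -5647001/2 ≈ -2.8235e+6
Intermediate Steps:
E(M, t) = 11 (E(M, t) = 7 - 1*(-4) = 7 + 4 = 11)
x(j) = j
v(T, U) = -33 + 69*U (v(T, U) = -3*(-23*U + 11) = -3*(11 - 23*U) = -33 + 69*U)
z(m) = -1758/m (z(m) = (-33 + 69*(-25))/m = (-33 - 1725)/m = -1758/m)
z(w(-12, -22)) - 2823647 = -1758/(-12) - 2823647 = -1758*(-1/12) - 2823647 = 293/2 - 2823647 = -5647001/2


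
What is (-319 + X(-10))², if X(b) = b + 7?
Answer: 103684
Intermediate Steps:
X(b) = 7 + b
(-319 + X(-10))² = (-319 + (7 - 10))² = (-319 - 3)² = (-322)² = 103684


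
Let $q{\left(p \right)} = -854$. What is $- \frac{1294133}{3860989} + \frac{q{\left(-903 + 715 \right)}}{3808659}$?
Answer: $- \frac{4932208582253}{14705190503751} \approx -0.33541$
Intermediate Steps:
$- \frac{1294133}{3860989} + \frac{q{\left(-903 + 715 \right)}}{3808659} = - \frac{1294133}{3860989} - \frac{854}{3808659} = - \frac{4932208582253}{14705190503751}$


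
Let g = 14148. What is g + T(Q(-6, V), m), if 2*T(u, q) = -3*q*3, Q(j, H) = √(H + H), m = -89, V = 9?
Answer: 29097/2 ≈ 14549.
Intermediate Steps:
Q(j, H) = √2*√H (Q(j, H) = √(2*H) = √2*√H)
T(u, q) = -9*q/2 (T(u, q) = (-3*q*3)/2 = (-9*q)/2 = -9*q/2)
g + T(Q(-6, V), m) = 14148 - 9/2*(-89) = 14148 + 801/2 = 29097/2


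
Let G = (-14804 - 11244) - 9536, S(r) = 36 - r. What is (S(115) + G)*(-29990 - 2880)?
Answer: 1172242810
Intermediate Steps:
G = -35584 (G = -26048 - 9536 = -35584)
(S(115) + G)*(-29990 - 2880) = ((36 - 1*115) - 35584)*(-29990 - 2880) = ((36 - 115) - 35584)*(-32870) = (-79 - 35584)*(-32870) = -35663*(-32870) = 1172242810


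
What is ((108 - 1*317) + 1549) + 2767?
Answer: 4107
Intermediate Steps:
((108 - 1*317) + 1549) + 2767 = ((108 - 317) + 1549) + 2767 = (-209 + 1549) + 2767 = 1340 + 2767 = 4107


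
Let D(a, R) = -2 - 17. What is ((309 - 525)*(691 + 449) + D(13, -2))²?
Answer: 60643495081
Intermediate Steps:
D(a, R) = -19
((309 - 525)*(691 + 449) + D(13, -2))² = ((309 - 525)*(691 + 449) - 19)² = (-216*1140 - 19)² = (-246240 - 19)² = (-246259)² = 60643495081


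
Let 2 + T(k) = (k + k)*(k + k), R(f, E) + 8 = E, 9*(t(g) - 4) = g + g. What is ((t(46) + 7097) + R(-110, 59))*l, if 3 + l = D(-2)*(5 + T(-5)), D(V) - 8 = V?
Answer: 13214300/3 ≈ 4.4048e+6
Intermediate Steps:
D(V) = 8 + V
t(g) = 4 + 2*g/9 (t(g) = 4 + (g + g)/9 = 4 + (2*g)/9 = 4 + 2*g/9)
R(f, E) = -8 + E
T(k) = -2 + 4*k² (T(k) = -2 + (k + k)*(k + k) = -2 + (2*k)*(2*k) = -2 + 4*k²)
l = 615 (l = -3 + (8 - 2)*(5 + (-2 + 4*(-5)²)) = -3 + 6*(5 + (-2 + 4*25)) = -3 + 6*(5 + (-2 + 100)) = -3 + 6*(5 + 98) = -3 + 6*103 = -3 + 618 = 615)
((t(46) + 7097) + R(-110, 59))*l = (((4 + (2/9)*46) + 7097) + (-8 + 59))*615 = (((4 + 92/9) + 7097) + 51)*615 = ((128/9 + 7097) + 51)*615 = (64001/9 + 51)*615 = (64460/9)*615 = 13214300/3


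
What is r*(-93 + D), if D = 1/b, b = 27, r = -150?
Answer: 125500/9 ≈ 13944.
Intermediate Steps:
D = 1/27 ≈ 0.037037
r*(-93 + D) = -150*(-93 + 1/27) = -150*(-2510/27) = 125500/9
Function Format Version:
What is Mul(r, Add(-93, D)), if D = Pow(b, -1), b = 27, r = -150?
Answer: Rational(125500, 9) ≈ 13944.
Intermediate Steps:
D = Rational(1, 27) (D = Pow(27, -1) = Rational(1, 27) ≈ 0.037037)
Mul(r, Add(-93, D)) = Mul(-150, Add(-93, Rational(1, 27))) = Mul(-150, Rational(-2510, 27)) = Rational(125500, 9)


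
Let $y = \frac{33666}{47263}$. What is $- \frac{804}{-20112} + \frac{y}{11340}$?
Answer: $\frac{2997158863}{74856084660} \approx 0.040039$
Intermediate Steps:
$y = \frac{33666}{47263}$ ($y = 33666 \cdot \frac{1}{47263} = \frac{33666}{47263} \approx 0.71231$)
$- \frac{804}{-20112} + \frac{y}{11340} = - \frac{804}{-20112} + \frac{33666}{47263 \cdot 11340} = \left(-804\right) \left(- \frac{1}{20112}\right) + \frac{33666}{47263} \cdot \frac{1}{11340} = \frac{67}{1676} + \frac{5611}{89327070} = \frac{2997158863}{74856084660}$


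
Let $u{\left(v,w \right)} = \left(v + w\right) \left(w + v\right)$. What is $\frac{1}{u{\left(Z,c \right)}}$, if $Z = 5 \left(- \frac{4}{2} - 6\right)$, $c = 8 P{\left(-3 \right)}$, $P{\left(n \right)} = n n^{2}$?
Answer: $\frac{1}{65536} \approx 1.5259 \cdot 10^{-5}$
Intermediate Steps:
$P{\left(n \right)} = n^{3}$
$c = -216$ ($c = 8 \left(-3\right)^{3} = 8 \left(-27\right) = -216$)
$Z = -40$ ($Z = 5 \left(\left(-4\right) \frac{1}{2} - 6\right) = 5 \left(-2 - 6\right) = 5 \left(-8\right) = -40$)
$u{\left(v,w \right)} = \left(v + w\right)^{2}$ ($u{\left(v,w \right)} = \left(v + w\right) \left(v + w\right) = \left(v + w\right)^{2}$)
$\frac{1}{u{\left(Z,c \right)}} = \frac{1}{\left(-40 - 216\right)^{2}} = \frac{1}{\left(-256\right)^{2}} = \frac{1}{65536}$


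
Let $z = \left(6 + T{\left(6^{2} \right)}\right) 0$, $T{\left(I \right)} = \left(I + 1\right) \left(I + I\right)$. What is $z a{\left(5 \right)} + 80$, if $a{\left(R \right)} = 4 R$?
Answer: $80$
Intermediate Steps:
$T{\left(I \right)} = 2 I \left(1 + I\right)$ ($T{\left(I \right)} = \left(1 + I\right) 2 I = 2 I \left(1 + I\right)$)
$z = 0$ ($z = \left(6 + 2 \cdot 6^{2} \left(1 + 6^{2}\right)\right) 0 = \left(6 + 2 \cdot 36 \left(1 + 36\right)\right) 0 = \left(6 + 2 \cdot 36 \cdot 37\right) 0 = \left(6 + 2664\right) 0 = 2670 \cdot 0 = 0$)
$z a{\left(5 \right)} + 80 = 0 \cdot 4 \cdot 5 + 80 = 0 \cdot 20 + 80 = 0 + 80 = 80$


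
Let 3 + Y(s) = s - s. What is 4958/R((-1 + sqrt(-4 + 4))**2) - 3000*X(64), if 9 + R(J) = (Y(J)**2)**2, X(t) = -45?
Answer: 4862479/36 ≈ 1.3507e+5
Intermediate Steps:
Y(s) = -3 (Y(s) = -3 + (s - s) = -3 + 0 = -3)
R(J) = 72 (R(J) = -9 + ((-3)**2)**2 = -9 + 9**2 = -9 + 81 = 72)
4958/R((-1 + sqrt(-4 + 4))**2) - 3000*X(64) = 4958/72 - 3000/(1/(-45)) = 4958*(1/72) - 3000/(-1/45) = 2479/36 - 3000*(-45) = 2479/36 + 135000 = 4862479/36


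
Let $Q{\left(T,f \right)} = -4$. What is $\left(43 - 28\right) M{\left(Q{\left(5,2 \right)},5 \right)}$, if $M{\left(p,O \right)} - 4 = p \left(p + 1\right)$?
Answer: $240$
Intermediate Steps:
$M{\left(p,O \right)} = 4 + p \left(1 + p\right)$ ($M{\left(p,O \right)} = 4 + p \left(p + 1\right) = 4 + p \left(1 + p\right)$)
$\left(43 - 28\right) M{\left(Q{\left(5,2 \right)},5 \right)} = \left(43 - 28\right) \left(4 - 4 + \left(-4\right)^{2}\right) = 15 \left(4 - 4 + 16\right) = 15 \cdot 16 = 240$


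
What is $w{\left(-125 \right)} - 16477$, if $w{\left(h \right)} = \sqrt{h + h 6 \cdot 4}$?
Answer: $-16477 + 25 i \sqrt{5} \approx -16477.0 + 55.902 i$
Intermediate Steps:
$w{\left(h \right)} = 5 \sqrt{h}$ ($w{\left(h \right)} = \sqrt{h + 6 h 4} = \sqrt{h + 24 h} = \sqrt{25 h} = 5 \sqrt{h}$)
$w{\left(-125 \right)} - 16477 = 5 \sqrt{-125} - 16477 = 5 \cdot 5 i \sqrt{5} - 16477 = 25 i \sqrt{5} - 16477 = -16477 + 25 i \sqrt{5}$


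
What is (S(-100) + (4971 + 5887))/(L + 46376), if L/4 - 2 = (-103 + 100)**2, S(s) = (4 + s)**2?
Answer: 10037/23210 ≈ 0.43244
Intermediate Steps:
L = 44 (L = 8 + 4*(-103 + 100)**2 = 8 + 4*(-3)**2 = 8 + 4*9 = 8 + 36 = 44)
(S(-100) + (4971 + 5887))/(L + 46376) = ((4 - 100)**2 + (4971 + 5887))/(44 + 46376) = ((-96)**2 + 10858)/46420 = (9216 + 10858)*(1/46420) = 20074*(1/46420) = 10037/23210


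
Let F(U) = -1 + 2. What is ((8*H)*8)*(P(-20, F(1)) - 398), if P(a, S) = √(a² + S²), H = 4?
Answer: -101888 + 256*√401 ≈ -96762.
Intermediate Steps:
F(U) = 1
P(a, S) = √(S² + a²)
((8*H)*8)*(P(-20, F(1)) - 398) = ((8*4)*8)*(√(1² + (-20)²) - 398) = (32*8)*(√(1 + 400) - 398) = 256*(√401 - 398) = 256*(-398 + √401) = -101888 + 256*√401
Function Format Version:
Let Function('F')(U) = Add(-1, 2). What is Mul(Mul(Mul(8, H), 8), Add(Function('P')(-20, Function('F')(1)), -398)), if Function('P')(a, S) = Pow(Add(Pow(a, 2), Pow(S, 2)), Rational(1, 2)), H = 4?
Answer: Add(-101888, Mul(256, Pow(401, Rational(1, 2)))) ≈ -96762.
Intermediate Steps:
Function('F')(U) = 1
Function('P')(a, S) = Pow(Add(Pow(S, 2), Pow(a, 2)), Rational(1, 2))
Mul(Mul(Mul(8, H), 8), Add(Function('P')(-20, Function('F')(1)), -398)) = Mul(Mul(Mul(8, 4), 8), Add(Pow(Add(Pow(1, 2), Pow(-20, 2)), Rational(1, 2)), -398)) = Mul(Mul(32, 8), Add(Pow(Add(1, 400), Rational(1, 2)), -398)) = Mul(256, Add(Pow(401, Rational(1, 2)), -398)) = Mul(256, Add(-398, Pow(401, Rational(1, 2)))) = Add(-101888, Mul(256, Pow(401, Rational(1, 2))))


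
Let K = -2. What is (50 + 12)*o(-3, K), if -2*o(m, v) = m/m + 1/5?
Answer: -186/5 ≈ -37.200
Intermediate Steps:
o(m, v) = -3/5 (o(m, v) = -(m/m + 1/5)/2 = -(1 + 1*(1/5))/2 = -(1 + 1/5)/2 = -1/2*6/5 = -3/5)
(50 + 12)*o(-3, K) = (50 + 12)*(-3/5) = 62*(-3/5) = -186/5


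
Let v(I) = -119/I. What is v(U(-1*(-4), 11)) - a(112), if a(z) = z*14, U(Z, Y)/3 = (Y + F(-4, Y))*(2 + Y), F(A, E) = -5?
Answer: -367031/234 ≈ -1568.5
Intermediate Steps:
U(Z, Y) = 3*(-5 + Y)*(2 + Y) (U(Z, Y) = 3*((Y - 5)*(2 + Y)) = 3*((-5 + Y)*(2 + Y)) = 3*(-5 + Y)*(2 + Y))
a(z) = 14*z
v(U(-1*(-4), 11)) - a(112) = -119/(-30 - 9*11 + 3*11**2) - 14*112 = -119/(-30 - 99 + 3*121) - 1*1568 = -119/(-30 - 99 + 363) - 1568 = -119/234 - 1568 = -367031/234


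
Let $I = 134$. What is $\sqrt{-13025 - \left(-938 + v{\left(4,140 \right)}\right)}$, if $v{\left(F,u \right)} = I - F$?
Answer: $i \sqrt{12217} \approx 110.53 i$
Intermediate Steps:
$v{\left(F,u \right)} = 134 - F$
$\sqrt{-13025 - \left(-938 + v{\left(4,140 \right)}\right)} = \sqrt{-13025 + \left(938 - \left(134 - 4\right)\right)} = \sqrt{-13025 + \left(938 - 130\right)} = \sqrt{-13025 + 808} = \sqrt{-12217} = i \sqrt{12217}$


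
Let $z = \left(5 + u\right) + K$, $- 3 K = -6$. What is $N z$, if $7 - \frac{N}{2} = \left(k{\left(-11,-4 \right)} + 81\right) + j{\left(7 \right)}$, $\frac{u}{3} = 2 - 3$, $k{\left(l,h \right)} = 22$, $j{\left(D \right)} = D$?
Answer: $-824$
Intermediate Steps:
$u = -3$ ($u = 3 \left(2 - 3\right) = 3 \left(-1\right) = -3$)
$K = 2$ ($K = \left(- \frac{1}{3}\right) \left(-6\right) = 2$)
$N = -206$ ($N = 14 - 2 \left(\left(22 + 81\right) + 7\right) = 14 - 2 \left(103 + 7\right) = 14 - 220 = -206$)
$z = 4$ ($z = \left(5 - 3\right) + 2 = 2 + 2 = 4$)
$N z = \left(-206\right) 4 = -824$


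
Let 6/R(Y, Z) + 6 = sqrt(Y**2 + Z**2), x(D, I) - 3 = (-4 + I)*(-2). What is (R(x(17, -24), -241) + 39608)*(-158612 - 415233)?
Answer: -699207707785090/30763 - 1721535*sqrt(61562)/30763 ≈ -2.2729e+10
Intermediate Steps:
x(D, I) = 11 - 2*I (x(D, I) = 3 + (-4 + I)*(-2) = 3 + (8 - 2*I) = 11 - 2*I)
R(Y, Z) = 6/(-6 + sqrt(Y**2 + Z**2))
(R(x(17, -24), -241) + 39608)*(-158612 - 415233) = (6/(-6 + sqrt((11 - 2*(-24))**2 + (-241)**2)) + 39608)*(-158612 - 415233) = (6/(-6 + sqrt((11 + 48)**2 + 58081)) + 39608)*(-573845) = (6/(-6 + sqrt(59**2 + 58081)) + 39608)*(-573845) = (6/(-6 + sqrt(3481 + 58081)) + 39608)*(-573845) = (6/(-6 + sqrt(61562)) + 39608)*(-573845) = (39608 + 6/(-6 + sqrt(61562)))*(-573845) = -22728852760 - 3443070/(-6 + sqrt(61562))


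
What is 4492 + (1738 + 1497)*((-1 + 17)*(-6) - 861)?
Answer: -3091403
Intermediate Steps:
4492 + (1738 + 1497)*((-1 + 17)*(-6) - 861) = 4492 + 3235*(16*(-6) - 861) = 4492 + 3235*(-96 - 861) = 4492 + 3235*(-957) = 4492 - 3095895 = -3091403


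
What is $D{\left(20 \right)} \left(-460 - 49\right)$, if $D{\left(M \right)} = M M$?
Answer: $-203600$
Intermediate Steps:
$D{\left(M \right)} = M^{2}$
$D{\left(20 \right)} \left(-460 - 49\right) = 20^{2} \left(-460 - 49\right) = 400 \left(-509\right) = -203600$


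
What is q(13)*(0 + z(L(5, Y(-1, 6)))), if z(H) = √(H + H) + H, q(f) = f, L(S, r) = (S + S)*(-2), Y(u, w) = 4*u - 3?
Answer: -260 + 26*I*√10 ≈ -260.0 + 82.219*I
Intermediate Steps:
Y(u, w) = -3 + 4*u
L(S, r) = -4*S (L(S, r) = (2*S)*(-2) = -4*S)
z(H) = H + √2*√H (z(H) = √(2*H) + H = √2*√H + H = H + √2*√H)
q(13)*(0 + z(L(5, Y(-1, 6)))) = 13*(0 + (-4*5 + √2*√(-4*5))) = 13*(0 + (-20 + √2*√(-20))) = 13*(0 + (-20 + √2*(2*I*√5))) = 13*(0 + (-20 + 2*I*√10)) = 13*(-20 + 2*I*√10) = -260 + 26*I*√10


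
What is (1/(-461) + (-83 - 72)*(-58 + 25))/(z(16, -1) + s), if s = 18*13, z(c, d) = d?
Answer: 2358014/107413 ≈ 21.953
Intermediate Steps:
s = 234
(1/(-461) + (-83 - 72)*(-58 + 25))/(z(16, -1) + s) = (1/(-461) + (-83 - 72)*(-58 + 25))/(-1 + 234) = (-1/461 - 155*(-33))/233 = (-1/461 + 5115)*(1/233) = (2358014/461)*(1/233) = 2358014/107413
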